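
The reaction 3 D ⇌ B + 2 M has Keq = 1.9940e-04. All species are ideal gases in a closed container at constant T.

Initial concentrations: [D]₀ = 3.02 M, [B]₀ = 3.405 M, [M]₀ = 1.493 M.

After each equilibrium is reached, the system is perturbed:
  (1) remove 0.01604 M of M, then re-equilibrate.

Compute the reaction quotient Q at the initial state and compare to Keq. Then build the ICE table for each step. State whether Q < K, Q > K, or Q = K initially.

Q₀ = 0.2756; Q > K (proceeds reverse)

Q₀ = 0.2756 vs Keq = 1.9940e-04 ⇒ Q>K, reverse
Step 1:
                   D          B          M
  I             3.02      3.405      1.493
  C            2.091    -0.6969     -1.394
  E            5.111      2.708    0.09914
  solve Keq expr → x = -0.6969; check Q = 1.9940e-04
Then remove 0.01604 M of M.
Step 2:
                   D          B          M
  I            5.111      2.708     0.0831
  C         -0.02286   0.007619    0.01524
  E            5.088      2.716    0.09834
  solve Keq expr → x = 0.007619; check Q = 1.9940e-04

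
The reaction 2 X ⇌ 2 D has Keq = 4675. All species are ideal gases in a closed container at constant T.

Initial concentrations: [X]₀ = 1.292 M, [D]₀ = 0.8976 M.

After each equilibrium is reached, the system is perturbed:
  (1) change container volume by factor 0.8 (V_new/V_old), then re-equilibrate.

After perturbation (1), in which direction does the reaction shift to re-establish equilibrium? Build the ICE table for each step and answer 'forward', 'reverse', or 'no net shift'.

Q₀ = 0.4827 vs Keq = 4675 ⇒ Q<K, forward
Step 1:
                  X         D
  Initial     1.292    0.8976
  Change      -1.26      1.26
  Equil     0.03156     2.158
  solve Keq expr → x = 0.6302; check Q = 4675
Then change container volume by factor 0.8 (V_new/V_old).
Step 2:
                  X         D
  Initial   0.03945     2.698
  Change          0         0
  Equil     0.03945     2.698
  solve Keq expr → x = 0; check Q = 4675

Direction: no net shift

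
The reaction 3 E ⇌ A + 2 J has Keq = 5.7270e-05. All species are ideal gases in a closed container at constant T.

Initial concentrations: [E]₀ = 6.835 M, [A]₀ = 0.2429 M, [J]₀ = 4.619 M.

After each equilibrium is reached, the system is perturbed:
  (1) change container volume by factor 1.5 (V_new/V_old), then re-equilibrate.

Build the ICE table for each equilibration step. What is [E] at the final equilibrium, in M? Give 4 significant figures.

[E]_eq = 5.04 M

Q₀ = 0.01623 vs Keq = 5.7270e-05 ⇒ Q>K, reverse
Step 1:
                   E          A          J
  Initial      6.835     0.2429      4.619
  Change      0.7244    -0.2415    -0.4829
  Equil        7.559   0.001446      4.136
  solve Keq expr → x = -0.2415; check Q = 5.7270e-05
Then change container volume by factor 1.5 (V_new/V_old).
Step 2:
                   E          A          J
  Initial       5.04 9.6408e-04      2.757
  Change           0          0          0
  Equil         5.04 9.6408e-04      2.757
  solve Keq expr → x = 0; check Q = 5.7270e-05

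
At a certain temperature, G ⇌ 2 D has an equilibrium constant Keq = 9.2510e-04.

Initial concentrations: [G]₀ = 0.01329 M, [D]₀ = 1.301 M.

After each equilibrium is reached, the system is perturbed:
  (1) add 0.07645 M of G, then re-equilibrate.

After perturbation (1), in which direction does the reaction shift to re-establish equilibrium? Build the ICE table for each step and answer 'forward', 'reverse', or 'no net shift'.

Direction: forward

Q₀ = 127.4 vs Keq = 9.2510e-04 ⇒ Q>K, reverse
Step 1:
                  G         D
  I         0.01329     1.301
  C          0.6382    -1.276
  E          0.6515   0.02455
  solve Keq expr → x = -0.6382; check Q = 9.2510e-04
Then add 0.07645 M of G.
Step 2:
                  G         D
  I           0.728   0.02455
  C       -6.9404e-04  0.001388
  E          0.7273   0.02594
  solve Keq expr → x = 6.9404e-04; check Q = 9.2510e-04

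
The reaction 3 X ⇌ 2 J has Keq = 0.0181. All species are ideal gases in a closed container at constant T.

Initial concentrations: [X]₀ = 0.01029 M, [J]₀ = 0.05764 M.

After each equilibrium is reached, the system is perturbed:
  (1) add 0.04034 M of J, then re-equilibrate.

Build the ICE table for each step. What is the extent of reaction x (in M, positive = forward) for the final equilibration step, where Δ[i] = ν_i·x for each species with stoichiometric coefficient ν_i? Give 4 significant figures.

Q₀ = 3049 vs Keq = 0.0181 ⇒ Q>K, reverse
Step 1:
                  X         J
  I         0.01029   0.05764
  C          0.0809  -0.05394
  E         0.09119  0.003705
  solve Keq expr → x = -0.02697; check Q = 0.0181
Then add 0.04034 M of J.
Step 2:
                  X         J
  I         0.09119   0.04404
  C         0.05481  -0.03654
  E           0.146  0.007505
  solve Keq expr → x = -0.01827; check Q = 0.0181

x = -0.01827 M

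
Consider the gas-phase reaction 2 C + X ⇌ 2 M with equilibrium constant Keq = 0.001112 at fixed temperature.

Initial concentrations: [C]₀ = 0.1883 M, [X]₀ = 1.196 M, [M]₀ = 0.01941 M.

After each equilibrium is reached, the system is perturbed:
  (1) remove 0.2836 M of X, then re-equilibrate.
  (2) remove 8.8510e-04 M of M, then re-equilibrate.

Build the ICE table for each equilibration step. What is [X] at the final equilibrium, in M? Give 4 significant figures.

[X]_eq = 0.9185 M

Q₀ = 0.008884 vs Keq = 0.001112 ⇒ Q>K, reverse
Step 1:
                  C         X         M
  init       0.1883     1.196   0.01941
  Δ         0.01208  0.006042  -0.01208
  eq         0.2004     1.202  0.007326
  solve Keq expr → x = -0.006042; check Q = 0.001112
Then remove 0.2836 M of X.
Step 2:
                  C         X         M
  init       0.2004    0.9184  0.007326
  Δ       8.9221e-04 4.4611e-04 -8.9221e-04
  eq         0.2013    0.9189  0.006434
  solve Keq expr → x = -4.4611e-04; check Q = 0.001112
Then remove 8.8510e-04 M of M.
Step 3:
                  C         X         M
  init       0.2013    0.9189  0.005549
  Δ       -8.5624e-04 -4.2812e-04 8.5624e-04
  eq         0.2004    0.9185  0.006405
  solve Keq expr → x = 4.2812e-04; check Q = 0.001112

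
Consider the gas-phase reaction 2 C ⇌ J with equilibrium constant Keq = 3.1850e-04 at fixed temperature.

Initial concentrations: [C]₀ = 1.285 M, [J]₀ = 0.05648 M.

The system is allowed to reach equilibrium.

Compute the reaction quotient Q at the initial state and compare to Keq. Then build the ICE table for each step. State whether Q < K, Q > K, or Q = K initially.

Q₀ = 0.0342; Q > K (proceeds reverse)

Q₀ = 0.0342 vs Keq = 3.1850e-04 ⇒ Q>K, reverse
Step 1:
                   C          J
  init         1.285    0.05648
  Δ           0.1117   -0.05586
  eq           1.397 6.2134e-04
  solve Keq expr → x = -0.05586; check Q = 3.1850e-04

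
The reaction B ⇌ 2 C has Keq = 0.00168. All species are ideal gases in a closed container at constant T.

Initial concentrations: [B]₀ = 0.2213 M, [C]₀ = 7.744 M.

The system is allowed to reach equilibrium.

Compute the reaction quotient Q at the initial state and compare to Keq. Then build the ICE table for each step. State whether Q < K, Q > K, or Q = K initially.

Q₀ = 271 vs Keq = 0.00168 ⇒ Q>K, reverse
Step 1:
                   B          C
  Initial     0.2213      7.744
  Change       3.831     -7.661
  Equil        4.052    0.08251
  solve Keq expr → x = -3.831; check Q = 0.00168

Q₀ = 271; Q > K (proceeds reverse)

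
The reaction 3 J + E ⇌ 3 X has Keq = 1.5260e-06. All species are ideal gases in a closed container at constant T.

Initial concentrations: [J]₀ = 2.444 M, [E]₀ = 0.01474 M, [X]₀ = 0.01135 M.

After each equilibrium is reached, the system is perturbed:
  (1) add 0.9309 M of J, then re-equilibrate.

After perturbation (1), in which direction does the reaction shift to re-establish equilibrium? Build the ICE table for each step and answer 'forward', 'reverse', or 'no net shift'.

Q₀ = 6.7950e-06 vs Keq = 1.5260e-06 ⇒ Q>K, reverse
Step 1:
                   J          E          X
  init         2.444    0.01474    0.01135
  Δ         0.004226   0.001409  -0.004226
  eq           2.448    0.01615   0.007124
  solve Keq expr → x = -0.001409; check Q = 1.5260e-06
Then add 0.9309 M of J.
Step 2:
                   J          E          X
  init         3.379    0.01615   0.007124
  Δ        -0.002528 -8.4254e-04   0.002528
  eq           3.377    0.01531   0.009652
  solve Keq expr → x = 8.4254e-04; check Q = 1.5260e-06

Direction: forward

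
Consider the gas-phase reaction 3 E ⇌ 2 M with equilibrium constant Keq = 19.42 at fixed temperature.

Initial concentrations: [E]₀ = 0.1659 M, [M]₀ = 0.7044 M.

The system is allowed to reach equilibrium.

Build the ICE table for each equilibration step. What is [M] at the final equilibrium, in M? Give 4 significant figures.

[M]_eq = 0.6323 M

Q₀ = 108.7 vs Keq = 19.42 ⇒ Q>K, reverse
Step 1:
                   E          M
  Initial     0.1659     0.7044
  Change      0.1082   -0.07211
  Equil       0.2741     0.6323
  solve Keq expr → x = -0.03606; check Q = 19.42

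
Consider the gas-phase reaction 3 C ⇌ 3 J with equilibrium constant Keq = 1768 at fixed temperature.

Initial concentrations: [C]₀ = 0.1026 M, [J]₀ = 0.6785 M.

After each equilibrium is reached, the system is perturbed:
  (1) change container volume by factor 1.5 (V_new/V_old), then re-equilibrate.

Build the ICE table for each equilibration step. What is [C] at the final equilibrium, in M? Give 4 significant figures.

Q₀ = 289.2 vs Keq = 1768 ⇒ Q<K, forward
Step 1:
                   C          J
  init        0.1026     0.6785
  Δ         -0.04294    0.04294
  eq         0.05966     0.7214
  solve Keq expr → x = 0.01431; check Q = 1768
Then change container volume by factor 1.5 (V_new/V_old).
Step 2:
                   C          J
  init       0.03978      0.481
  Δ                0          0
  eq         0.03978      0.481
  solve Keq expr → x = 0; check Q = 1768

[C]_eq = 0.03978 M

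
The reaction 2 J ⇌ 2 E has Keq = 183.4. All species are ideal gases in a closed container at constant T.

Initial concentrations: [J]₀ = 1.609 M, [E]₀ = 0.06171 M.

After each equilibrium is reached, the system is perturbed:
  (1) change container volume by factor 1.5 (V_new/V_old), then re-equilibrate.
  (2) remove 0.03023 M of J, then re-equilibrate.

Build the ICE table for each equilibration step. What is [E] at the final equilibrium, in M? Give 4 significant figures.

Q₀ = 0.001471 vs Keq = 183.4 ⇒ Q<K, forward
Step 1:
                   J          E
  init         1.609    0.06171
  Δ           -1.494      1.494
  eq          0.1149      1.556
  solve Keq expr → x = 0.7471; check Q = 183.4
Then change container volume by factor 1.5 (V_new/V_old).
Step 2:
                   J          E
  init       0.07659      1.037
  Δ                0          0
  eq         0.07659      1.037
  solve Keq expr → x = 0; check Q = 183.4
Then remove 0.03023 M of J.
Step 3:
                   J          E
  init       0.04636      1.037
  Δ          0.02815   -0.02815
  eq         0.07451      1.009
  solve Keq expr → x = -0.01408; check Q = 183.4

[E]_eq = 1.009 M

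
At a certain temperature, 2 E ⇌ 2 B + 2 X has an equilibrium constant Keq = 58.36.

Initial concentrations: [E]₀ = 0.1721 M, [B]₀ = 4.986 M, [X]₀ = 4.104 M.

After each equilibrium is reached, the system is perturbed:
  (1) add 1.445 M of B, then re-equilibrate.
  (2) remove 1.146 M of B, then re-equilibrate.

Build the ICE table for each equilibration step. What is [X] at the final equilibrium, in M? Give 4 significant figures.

[X]_eq = 2.809 M

Q₀ = 1.4137e+04 vs Keq = 58.36 ⇒ Q>K, reverse
Step 1:
                  E         B         X
  init       0.1721     4.986     4.104
  Δ           1.236    -1.236    -1.236
  eq          1.408      3.75     2.868
  solve Keq expr → x = -0.6179; check Q = 58.36
Then add 1.445 M of B.
Step 2:
                  E         B         X
  init        1.408     5.195     2.868
  Δ          0.2685   -0.2685   -0.2685
  eq          1.676     4.927       2.6
  solve Keq expr → x = -0.1343; check Q = 58.36
Then remove 1.146 M of B.
Step 3:
                  E         B         X
  init        1.676     3.781       2.6
  Δ         -0.2094    0.2094    0.2094
  eq          1.467      3.99     2.809
  solve Keq expr → x = 0.1047; check Q = 58.36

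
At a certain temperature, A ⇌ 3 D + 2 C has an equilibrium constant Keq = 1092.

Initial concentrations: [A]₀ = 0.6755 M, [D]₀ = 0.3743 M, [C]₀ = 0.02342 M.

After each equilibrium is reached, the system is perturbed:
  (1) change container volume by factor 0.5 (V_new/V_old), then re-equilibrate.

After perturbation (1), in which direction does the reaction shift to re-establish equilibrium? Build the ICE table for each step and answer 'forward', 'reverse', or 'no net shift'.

Direction: reverse

Q₀ = 4.2580e-05 vs Keq = 1092 ⇒ Q<K, forward
Step 1:
                  A         D         C
  Initial    0.6755    0.3743   0.02342
  Change    -0.6547     1.964     1.309
  Equil      0.0208     2.338     1.333
  solve Keq expr → x = 0.6547; check Q = 1092
Then change container volume by factor 0.5 (V_new/V_old).
Step 2:
                  A         D         C
  Initial    0.0416     4.677     2.666
  Change      0.235    -0.705     -0.47
  Equil      0.2766     3.972     2.196
  solve Keq expr → x = -0.235; check Q = 1092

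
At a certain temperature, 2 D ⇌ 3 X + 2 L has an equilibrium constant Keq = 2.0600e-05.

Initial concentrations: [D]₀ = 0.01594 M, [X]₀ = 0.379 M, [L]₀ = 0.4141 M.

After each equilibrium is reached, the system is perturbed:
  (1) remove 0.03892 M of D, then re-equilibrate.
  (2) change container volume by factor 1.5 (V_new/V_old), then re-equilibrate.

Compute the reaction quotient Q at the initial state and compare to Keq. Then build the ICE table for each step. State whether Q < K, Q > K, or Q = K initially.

Q₀ = 36.74; Q > K (proceeds reverse)

Q₀ = 36.74 vs Keq = 2.0600e-05 ⇒ Q>K, reverse
Step 1:
                   D          X          L
  I          0.01594      0.379     0.4141
  C           0.2304    -0.3457    -0.2304
  E           0.2464    0.03334     0.1837
  solve Keq expr → x = -0.1152; check Q = 2.0600e-05
Then remove 0.03892 M of D.
Step 2:
                   D          X          L
  I           0.2075    0.03334     0.1837
  C         0.002118  -0.003177  -0.002118
  E           0.2096    0.03017     0.1815
  solve Keq expr → x = -0.001059; check Q = 2.0600e-05
Then change container volume by factor 1.5 (V_new/V_old).
Step 3:
                   D          X          L
  I           0.1397    0.02011      0.121
  C        -0.005584   0.008377   0.005584
  E           0.1341    0.02849     0.1266
  solve Keq expr → x = 0.002792; check Q = 2.0600e-05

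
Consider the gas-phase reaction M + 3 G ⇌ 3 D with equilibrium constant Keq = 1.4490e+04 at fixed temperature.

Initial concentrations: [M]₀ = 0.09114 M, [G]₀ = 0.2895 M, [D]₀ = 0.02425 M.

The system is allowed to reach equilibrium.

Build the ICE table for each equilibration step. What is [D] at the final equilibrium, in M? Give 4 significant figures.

[D]_eq = 0.2648 M

Q₀ = 0.006449 vs Keq = 1.4490e+04 ⇒ Q<K, forward
Step 1:
                  M         G         D
  init      0.09114    0.2895   0.02425
  Δ        -0.08019   -0.2406    0.2406
  eq        0.01095   0.04892    0.2648
  solve Keq expr → x = 0.08019; check Q = 1.4490e+04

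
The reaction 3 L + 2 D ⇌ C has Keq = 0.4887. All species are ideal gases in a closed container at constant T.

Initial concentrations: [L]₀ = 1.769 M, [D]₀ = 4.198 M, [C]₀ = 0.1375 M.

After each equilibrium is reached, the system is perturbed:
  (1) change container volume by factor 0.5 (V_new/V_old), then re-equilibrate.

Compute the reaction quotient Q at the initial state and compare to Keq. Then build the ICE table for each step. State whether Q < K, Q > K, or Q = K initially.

Q₀ = 0.001409 vs Keq = 0.4887 ⇒ Q<K, forward
Step 1:
                   L          D          C
  init         1.769      4.198     0.1375
  Δ           -1.297    -0.8649     0.4324
  eq          0.4717      3.333     0.5699
  solve Keq expr → x = 0.4324; check Q = 0.4887
Then change container volume by factor 0.5 (V_new/V_old).
Step 2:
                   L          D          C
  init        0.9434      6.666       1.14
  Δ          -0.5357    -0.3572     0.1786
  eq          0.4077      6.309      1.318
  solve Keq expr → x = 0.1786; check Q = 0.4887

Q₀ = 0.001409; Q < K (proceeds forward)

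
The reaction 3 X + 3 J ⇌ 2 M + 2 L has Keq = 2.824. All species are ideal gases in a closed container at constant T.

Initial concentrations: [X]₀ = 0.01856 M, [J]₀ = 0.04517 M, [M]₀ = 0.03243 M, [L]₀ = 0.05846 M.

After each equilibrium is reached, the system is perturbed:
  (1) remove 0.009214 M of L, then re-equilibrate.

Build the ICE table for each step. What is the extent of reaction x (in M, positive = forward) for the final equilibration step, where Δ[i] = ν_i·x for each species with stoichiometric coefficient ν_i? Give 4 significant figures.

Q₀ = 6100 vs Keq = 2.824 ⇒ Q>K, reverse
Step 1:
                   X          J          M          L
  init       0.01856    0.04517    0.03243    0.05846
  Δ          0.03205    0.03205   -0.02136   -0.02136
  eq         0.05061    0.07722    0.01107     0.0371
  solve Keq expr → x = -0.01068; check Q = 2.824
Then remove 0.009214 M of L.
Step 2:
                   X          J          M          L
  init       0.05061    0.07722    0.01107    0.02788
  Δ        -0.002198  -0.002198   0.001465   0.001465
  eq         0.04841    0.07502    0.01253    0.02935
  solve Keq expr → x = 7.3274e-04; check Q = 2.824

x = 7.3274e-04 M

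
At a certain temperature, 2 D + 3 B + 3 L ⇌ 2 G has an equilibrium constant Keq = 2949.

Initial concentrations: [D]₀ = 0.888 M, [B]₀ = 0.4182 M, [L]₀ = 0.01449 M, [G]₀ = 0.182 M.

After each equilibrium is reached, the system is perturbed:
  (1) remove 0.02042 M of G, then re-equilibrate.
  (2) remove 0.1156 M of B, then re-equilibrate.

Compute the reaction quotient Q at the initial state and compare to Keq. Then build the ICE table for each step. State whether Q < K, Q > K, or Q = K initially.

Q₀ = 1.8878e+05; Q > K (proceeds reverse)

Q₀ = 1.8878e+05 vs Keq = 2949 ⇒ Q>K, reverse
Step 1:
                    D           B           L           G
  init          0.888      0.4182     0.01449       0.182
  Δ           0.02254      0.0338      0.0338    -0.02254
  eq           0.9105       0.452     0.04829      0.1595
  solve Keq expr → x = -0.01127; check Q = 2949
Then remove 0.02042 M of G.
Step 2:
                    D           B           L           G
  init         0.9105       0.452     0.04829       0.139
  Δ         -0.002228   -0.003341   -0.003341    0.002228
  eq           0.9083      0.4487     0.04495      0.1413
  solve Keq expr → x = 0.001114; check Q = 2949
Then remove 0.1156 M of B.
Step 3:
                    D           B           L           G
  init         0.9083      0.3331     0.04495      0.1413
  Δ          0.007487     0.01123     0.01123   -0.007487
  eq           0.9158      0.3443     0.05618      0.1338
  solve Keq expr → x = -0.003743; check Q = 2949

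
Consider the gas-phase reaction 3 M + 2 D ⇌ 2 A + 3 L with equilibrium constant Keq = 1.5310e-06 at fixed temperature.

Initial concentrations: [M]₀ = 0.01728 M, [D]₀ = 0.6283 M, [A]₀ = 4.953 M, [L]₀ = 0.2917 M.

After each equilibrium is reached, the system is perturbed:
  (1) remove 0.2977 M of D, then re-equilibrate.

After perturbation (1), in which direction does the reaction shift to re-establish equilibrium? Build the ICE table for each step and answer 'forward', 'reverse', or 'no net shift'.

Direction: reverse

Q₀ = 2.9894e+05 vs Keq = 1.5310e-06 ⇒ Q>K, reverse
Step 1:
                    M           D           A           L
  Initial     0.01728      0.6283       4.953      0.2917
  Change       0.2906      0.1937     -0.1937     -0.2906
  Equil        0.3079       0.822       4.759    0.001101
  solve Keq expr → x = -0.09687; check Q = 1.5310e-06
Then remove 0.2977 M of D.
Step 2:
                    M           D           A           L
  Initial      0.3079      0.5243       4.759    0.001101
  Change   2.8408e-04  1.8939e-04 -1.8939e-04 -2.8408e-04
  Equil        0.3082      0.5245       4.759  8.1646e-04
  solve Keq expr → x = -9.4694e-05; check Q = 1.5310e-06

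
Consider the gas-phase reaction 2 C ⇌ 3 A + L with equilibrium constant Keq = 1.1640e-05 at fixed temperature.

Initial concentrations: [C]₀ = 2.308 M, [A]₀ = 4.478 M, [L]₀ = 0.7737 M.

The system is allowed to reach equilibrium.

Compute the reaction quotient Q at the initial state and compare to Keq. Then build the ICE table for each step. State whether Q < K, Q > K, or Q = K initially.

Q₀ = 13.04; Q > K (proceeds reverse)

Q₀ = 13.04 vs Keq = 1.1640e-05 ⇒ Q>K, reverse
Step 1:
                   C          A          L
  Initial      2.308      4.478     0.7737
  Change       1.547     -2.321    -0.7737
  Equil        3.855      2.157 1.7241e-05
  solve Keq expr → x = -0.7737; check Q = 1.1640e-05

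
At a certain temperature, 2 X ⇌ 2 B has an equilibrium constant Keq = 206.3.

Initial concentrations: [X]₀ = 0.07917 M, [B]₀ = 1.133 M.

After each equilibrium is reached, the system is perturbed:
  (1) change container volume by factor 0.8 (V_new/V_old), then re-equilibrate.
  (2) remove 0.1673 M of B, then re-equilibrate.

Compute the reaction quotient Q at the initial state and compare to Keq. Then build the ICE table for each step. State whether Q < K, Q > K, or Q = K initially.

Q₀ = 204.8 vs Keq = 206.3 ⇒ Q<K, forward
Step 1:
                    X           B
  I           0.07917       1.133
  C       -2.6885e-04  2.6885e-04
  E            0.0789       1.133
  solve Keq expr → x = 1.3442e-04; check Q = 206.3
Then change container volume by factor 0.8 (V_new/V_old).
Step 2:
                    X           B
  I           0.09863       1.417
  C                 0           0
  E           0.09863       1.417
  solve Keq expr → x = 0; check Q = 206.3
Then remove 0.1673 M of B.
Step 3:
                    X           B
  I           0.09863       1.249
  C          -0.01089     0.01089
  E           0.08774        1.26
  solve Keq expr → x = 0.005445; check Q = 206.3

Q₀ = 204.8; Q < K (proceeds forward)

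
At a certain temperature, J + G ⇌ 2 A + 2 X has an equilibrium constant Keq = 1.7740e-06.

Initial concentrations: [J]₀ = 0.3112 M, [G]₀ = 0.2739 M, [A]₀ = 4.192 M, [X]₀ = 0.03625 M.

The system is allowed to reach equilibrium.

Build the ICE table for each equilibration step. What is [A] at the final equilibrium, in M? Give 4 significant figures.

Q₀ = 0.2709 vs Keq = 1.7740e-06 ⇒ Q>K, reverse
Step 1:
                  J         G         A         X
  Initial    0.3112    0.2739     4.192   0.03625
  Change    0.01808   0.01808  -0.03615  -0.03615
  Equil      0.3293     0.292     4.156 9.9373e-05
  solve Keq expr → x = -0.01808; check Q = 1.7740e-06

[A]_eq = 4.156 M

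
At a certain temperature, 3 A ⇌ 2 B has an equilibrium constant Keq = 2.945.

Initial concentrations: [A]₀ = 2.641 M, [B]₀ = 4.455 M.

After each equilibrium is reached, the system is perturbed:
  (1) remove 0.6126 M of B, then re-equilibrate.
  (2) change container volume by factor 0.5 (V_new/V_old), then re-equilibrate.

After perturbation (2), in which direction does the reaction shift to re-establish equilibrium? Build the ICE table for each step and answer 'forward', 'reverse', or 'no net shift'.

Q₀ = 1.077 vs Keq = 2.945 ⇒ Q<K, forward
Step 1:
                  A         B
  I           2.641     4.455
  C         -0.6344    0.4229
  E           2.007     4.878
  solve Keq expr → x = 0.2115; check Q = 2.945
Then remove 0.6126 M of B.
Step 2:
                  A         B
  I           2.007     4.265
  C         -0.1443   0.09617
  E           1.862     4.361
  solve Keq expr → x = 0.04808; check Q = 2.945
Then change container volume by factor 0.5 (V_new/V_old).
Step 3:
                  A         B
  I           3.725     8.723
  C         -0.6685    0.4457
  E           3.056     9.169
  solve Keq expr → x = 0.2228; check Q = 2.945

Direction: forward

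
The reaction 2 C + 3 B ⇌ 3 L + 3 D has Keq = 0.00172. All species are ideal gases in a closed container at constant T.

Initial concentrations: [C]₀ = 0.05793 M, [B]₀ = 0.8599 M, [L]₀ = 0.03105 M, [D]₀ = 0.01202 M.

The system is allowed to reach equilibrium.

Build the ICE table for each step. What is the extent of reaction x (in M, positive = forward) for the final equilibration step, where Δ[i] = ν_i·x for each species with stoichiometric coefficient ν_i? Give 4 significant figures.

Q₀ = 2.4364e-08 vs Keq = 0.00172 ⇒ Q<K, forward
Step 1:
                  C         B         L         D
  I         0.05793    0.8599   0.03105   0.01202
  C        -0.04002  -0.06002   0.06002   0.06002
  E         0.01791    0.7999   0.09107   0.07204
  solve Keq expr → x = 0.02001; check Q = 0.00172

x = 0.02001 M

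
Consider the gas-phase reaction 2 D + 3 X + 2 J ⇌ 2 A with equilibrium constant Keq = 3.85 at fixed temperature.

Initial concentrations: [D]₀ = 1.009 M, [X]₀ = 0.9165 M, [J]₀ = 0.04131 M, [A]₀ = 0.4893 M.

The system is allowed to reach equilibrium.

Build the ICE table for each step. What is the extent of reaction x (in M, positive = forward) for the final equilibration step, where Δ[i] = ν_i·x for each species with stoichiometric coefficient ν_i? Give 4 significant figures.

Q₀ = 179 vs Keq = 3.85 ⇒ Q>K, reverse
Step 1:
                   D          X          J          A
  init         1.009     0.9165    0.04131     0.4893
  Δ           0.1112     0.1668     0.1112    -0.1112
  eq            1.12      1.083     0.1525     0.3781
  solve Keq expr → x = -0.05562; check Q = 3.85

x = -0.05562 M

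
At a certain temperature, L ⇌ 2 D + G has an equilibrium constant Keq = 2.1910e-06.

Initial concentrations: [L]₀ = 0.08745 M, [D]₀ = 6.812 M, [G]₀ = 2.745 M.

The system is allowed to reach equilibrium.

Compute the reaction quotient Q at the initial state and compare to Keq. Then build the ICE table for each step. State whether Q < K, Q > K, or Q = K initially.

Q₀ = 1457; Q > K (proceeds reverse)

Q₀ = 1457 vs Keq = 2.1910e-06 ⇒ Q>K, reverse
Step 1:
                    L           D           G
  I           0.08745       6.812       2.745
  C             2.745       -5.49      -2.745
  E             2.832       1.322  3.5509e-06
  solve Keq expr → x = -2.745; check Q = 2.1910e-06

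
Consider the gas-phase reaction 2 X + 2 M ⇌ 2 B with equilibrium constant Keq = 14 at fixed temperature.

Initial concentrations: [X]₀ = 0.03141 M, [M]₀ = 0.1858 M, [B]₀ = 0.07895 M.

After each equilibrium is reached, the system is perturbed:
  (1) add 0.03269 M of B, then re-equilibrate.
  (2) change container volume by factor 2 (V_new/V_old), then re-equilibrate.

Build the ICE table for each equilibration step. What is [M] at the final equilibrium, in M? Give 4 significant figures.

Q₀ = 183 vs Keq = 14 ⇒ Q>K, reverse
Step 1:
                   X          M          B
  I          0.03141     0.1858    0.07895
  C          0.02969    0.02969   -0.02969
  E           0.0611     0.2155    0.04926
  solve Keq expr → x = -0.01484; check Q = 14
Then add 0.03269 M of B.
Step 2:
                   X          M          B
  I           0.0611     0.2155    0.08195
  C          0.01562    0.01562   -0.01562
  E          0.07671     0.2311    0.06634
  solve Keq expr → x = -0.007808; check Q = 14
Then change container volume by factor 2 (V_new/V_old).
Step 3:
                   X          M          B
  I          0.03836     0.1156    0.03317
  C          0.01027    0.01027   -0.01027
  E          0.04863     0.1258    0.02289
  solve Keq expr → x = -0.005137; check Q = 14

[M]_eq = 0.1258 M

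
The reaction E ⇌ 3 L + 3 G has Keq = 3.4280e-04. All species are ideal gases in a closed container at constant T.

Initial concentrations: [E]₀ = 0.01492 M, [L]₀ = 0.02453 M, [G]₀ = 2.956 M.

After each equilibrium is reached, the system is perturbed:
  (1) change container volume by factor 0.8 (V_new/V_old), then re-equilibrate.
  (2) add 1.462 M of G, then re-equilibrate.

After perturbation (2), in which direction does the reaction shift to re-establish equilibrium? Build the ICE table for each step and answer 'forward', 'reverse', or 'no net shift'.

Q₀ = 0.02555 vs Keq = 3.4280e-04 ⇒ Q>K, reverse
Step 1:
                  E         L         G
  init      0.01492   0.02453     2.956
  Δ        0.005989  -0.01797  -0.01797
  eq        0.02091  0.006562     2.938
  solve Keq expr → x = -0.005989; check Q = 3.4280e-04
Then change container volume by factor 0.8 (V_new/V_old).
Step 2:
                  E         L         G
  init      0.02614  0.008203     3.673
  Δ       8.2825e-04 -0.002485 -0.002485
  eq        0.02696  0.005718      3.67
  solve Keq expr → x = -8.2825e-04; check Q = 3.4280e-04
Then add 1.462 M of G.
Step 3:
                  E         L         G
  init      0.02696  0.005718     5.132
  Δ       5.3365e-04 -0.001601 -0.001601
  eq         0.0275  0.004117      5.13
  solve Keq expr → x = -5.3365e-04; check Q = 3.4280e-04

Direction: reverse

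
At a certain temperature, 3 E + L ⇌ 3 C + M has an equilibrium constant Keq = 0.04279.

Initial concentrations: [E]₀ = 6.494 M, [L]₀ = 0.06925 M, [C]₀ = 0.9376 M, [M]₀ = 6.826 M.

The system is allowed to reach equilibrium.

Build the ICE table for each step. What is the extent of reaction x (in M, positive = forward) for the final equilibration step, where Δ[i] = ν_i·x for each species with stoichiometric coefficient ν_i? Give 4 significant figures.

Q₀ = 0.2967 vs Keq = 0.04279 ⇒ Q>K, reverse
Step 1:
                  E         L         C         M
  init        6.494   0.06925    0.9376     6.826
  Δ          0.2628    0.0876   -0.2628   -0.0876
  eq          6.757    0.1569    0.6748     6.738
  solve Keq expr → x = -0.0876; check Q = 0.04279

x = -0.0876 M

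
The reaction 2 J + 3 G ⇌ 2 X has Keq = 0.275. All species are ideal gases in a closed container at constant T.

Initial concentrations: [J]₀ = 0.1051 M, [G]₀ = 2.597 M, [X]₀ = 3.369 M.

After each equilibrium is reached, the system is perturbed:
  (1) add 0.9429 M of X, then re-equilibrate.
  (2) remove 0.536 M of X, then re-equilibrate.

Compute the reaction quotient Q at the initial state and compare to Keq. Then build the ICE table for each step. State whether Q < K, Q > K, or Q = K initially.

Q₀ = 58.67 vs Keq = 0.275 ⇒ Q>K, reverse
Step 1:
                  J         G         X
  init       0.1051     2.597     3.369
  Δ          0.6573     0.986   -0.6573
  eq         0.7624     3.583     2.712
  solve Keq expr → x = -0.3287; check Q = 0.275
Then add 0.9429 M of X.
Step 2:
                  J         G         X
  init       0.7624     3.583     3.655
  Δ          0.1427     0.214   -0.1427
  eq         0.9051     3.797     3.512
  solve Keq expr → x = -0.07135; check Q = 0.275
Then remove 0.536 M of X.
Step 3:
                  J         G         X
  init       0.9051     3.797     2.976
  Δ        -0.07924   -0.1189   0.07924
  eq         0.8259     3.678     3.055
  solve Keq expr → x = 0.03962; check Q = 0.275

Q₀ = 58.67; Q > K (proceeds reverse)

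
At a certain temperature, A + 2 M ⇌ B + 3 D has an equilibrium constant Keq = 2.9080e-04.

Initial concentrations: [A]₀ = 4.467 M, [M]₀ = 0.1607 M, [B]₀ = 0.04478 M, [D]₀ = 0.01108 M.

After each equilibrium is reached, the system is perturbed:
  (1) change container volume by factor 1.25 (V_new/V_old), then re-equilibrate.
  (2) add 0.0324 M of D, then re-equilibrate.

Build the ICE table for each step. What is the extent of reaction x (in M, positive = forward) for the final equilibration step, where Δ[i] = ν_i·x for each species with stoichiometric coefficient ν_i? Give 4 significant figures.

x = -0.00767 M

Q₀ = 5.2803e-07 vs Keq = 2.9080e-04 ⇒ Q<K, forward
Step 1:
                  A         M         B         D
  Initial     4.467    0.1607   0.04478   0.01108
  Change   -0.01882  -0.03764   0.01882   0.05646
  Equil       4.448    0.1231    0.0636   0.06754
  solve Keq expr → x = 0.01882; check Q = 2.9080e-04
Then change container volume by factor 1.25 (V_new/V_old).
Step 2:
                  A         M         B         D
  Initial     3.559   0.09845   0.05088   0.05403
  Change  -0.001001 -0.002002  0.001001  0.003003
  Equil       3.558   0.09645   0.05188   0.05703
  solve Keq expr → x = 0.001001; check Q = 2.9080e-04
Then add 0.0324 M of D.
Step 3:
                  A         M         B         D
  Initial     3.558   0.09645   0.05188   0.08943
  Change    0.00767   0.01534  -0.00767  -0.02301
  Equil       3.565    0.1118   0.04421   0.06642
  solve Keq expr → x = -0.00767; check Q = 2.9080e-04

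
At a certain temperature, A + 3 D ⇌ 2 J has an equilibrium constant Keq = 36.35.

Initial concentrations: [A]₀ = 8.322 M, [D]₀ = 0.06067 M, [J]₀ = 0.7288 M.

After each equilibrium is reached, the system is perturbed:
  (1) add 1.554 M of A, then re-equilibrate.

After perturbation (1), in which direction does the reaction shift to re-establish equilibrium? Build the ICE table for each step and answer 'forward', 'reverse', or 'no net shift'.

Q₀ = 285.8 vs Keq = 36.35 ⇒ Q>K, reverse
Step 1:
                   A          D          J
  I            8.322    0.06067     0.7288
  C          0.01858    0.05575   -0.03716
  E            8.341     0.1164     0.6916
  solve Keq expr → x = -0.01858; check Q = 36.35
Then add 1.554 M of A.
Step 2:
                   A          D          J
  I            9.895     0.1164     0.6916
  C        -0.002004  -0.006013   0.004009
  E            9.893     0.1104     0.6956
  solve Keq expr → x = 0.002004; check Q = 36.35

Direction: forward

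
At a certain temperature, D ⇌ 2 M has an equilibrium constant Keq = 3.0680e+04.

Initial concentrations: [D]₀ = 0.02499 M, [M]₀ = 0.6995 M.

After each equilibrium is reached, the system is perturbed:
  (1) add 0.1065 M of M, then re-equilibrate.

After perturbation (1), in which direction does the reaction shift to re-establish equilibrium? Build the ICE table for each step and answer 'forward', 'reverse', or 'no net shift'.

Direction: reverse

Q₀ = 19.58 vs Keq = 3.0680e+04 ⇒ Q<K, forward
Step 1:
                  D         M
  Initial   0.02499    0.6995
  Change   -0.02497   0.04994
  Equil   1.8307e-05    0.7494
  solve Keq expr → x = 0.02497; check Q = 3.0680e+04
Then add 0.1065 M of M.
Step 2:
                  D         M
  Initial 1.8307e-05    0.8559
  Change  5.5722e-06 -1.1144e-05
  Equil   2.3879e-05    0.8559
  solve Keq expr → x = -5.5722e-06; check Q = 3.0680e+04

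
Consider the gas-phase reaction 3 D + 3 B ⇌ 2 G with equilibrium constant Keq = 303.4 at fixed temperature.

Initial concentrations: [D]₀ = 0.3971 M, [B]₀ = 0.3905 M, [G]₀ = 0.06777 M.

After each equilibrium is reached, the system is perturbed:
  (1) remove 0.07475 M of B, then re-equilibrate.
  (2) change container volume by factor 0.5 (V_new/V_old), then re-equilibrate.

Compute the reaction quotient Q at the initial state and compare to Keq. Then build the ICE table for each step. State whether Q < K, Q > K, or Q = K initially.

Q₀ = 1.232 vs Keq = 303.4 ⇒ Q<K, forward
Step 1:
                   D          B          G
  Initial     0.3971     0.3905    0.06777
  Change     -0.1744    -0.1744     0.1162
  Equil       0.2227     0.2161      0.184
  solve Keq expr → x = 0.05812; check Q = 303.4
Then remove 0.07475 M of B.
Step 2:
                   D          B          G
  Initial     0.2227     0.1414      0.184
  Change     0.03232    0.03232   -0.02155
  Equil       0.2551     0.1737     0.1625
  solve Keq expr → x = -0.01077; check Q = 303.4
Then change container volume by factor 0.5 (V_new/V_old).
Step 3:
                   D          B          G
  Initial     0.5101     0.3474     0.3249
  Change     -0.1304    -0.1304    0.08697
  Equil       0.3797      0.217     0.4119
  solve Keq expr → x = 0.04348; check Q = 303.4

Q₀ = 1.232; Q < K (proceeds forward)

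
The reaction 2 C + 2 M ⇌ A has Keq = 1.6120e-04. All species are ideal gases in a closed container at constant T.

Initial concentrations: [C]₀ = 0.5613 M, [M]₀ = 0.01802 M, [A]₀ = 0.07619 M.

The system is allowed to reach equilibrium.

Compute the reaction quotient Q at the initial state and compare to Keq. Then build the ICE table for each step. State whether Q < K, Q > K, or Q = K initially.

Q₀ = 744.7 vs Keq = 1.6120e-04 ⇒ Q>K, reverse
Step 1:
                  C         M         A
  I          0.5613   0.01802   0.07619
  C          0.1524    0.1524  -0.07619
  E          0.7137    0.1704 2.3839e-06
  solve Keq expr → x = -0.07619; check Q = 1.6120e-04

Q₀ = 744.7; Q > K (proceeds reverse)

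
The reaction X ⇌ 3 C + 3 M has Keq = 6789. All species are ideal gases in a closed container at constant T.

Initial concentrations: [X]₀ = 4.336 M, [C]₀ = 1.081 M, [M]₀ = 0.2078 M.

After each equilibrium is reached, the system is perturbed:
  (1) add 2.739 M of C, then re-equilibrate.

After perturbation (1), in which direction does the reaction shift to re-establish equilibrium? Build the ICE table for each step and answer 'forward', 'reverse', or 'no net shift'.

Direction: reverse

Q₀ = 0.002614 vs Keq = 6789 ⇒ Q<K, forward
Step 1:
                    X           C           M
  init          4.336       1.081      0.2078
  Δ            -1.515       4.546       4.546
  eq            2.821       5.627       4.754
  solve Keq expr → x = 1.515; check Q = 6789
Then add 2.739 M of C.
Step 2:
                    X           C           M
  init          2.821       8.366       4.754
  Δ            0.3302     -0.9906     -0.9906
  eq            3.151       7.376       3.764
  solve Keq expr → x = -0.3302; check Q = 6789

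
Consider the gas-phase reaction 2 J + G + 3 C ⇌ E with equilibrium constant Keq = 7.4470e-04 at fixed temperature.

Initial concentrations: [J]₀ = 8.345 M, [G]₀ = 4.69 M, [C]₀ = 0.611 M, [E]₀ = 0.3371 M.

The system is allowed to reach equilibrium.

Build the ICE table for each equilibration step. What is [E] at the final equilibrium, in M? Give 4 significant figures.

Q₀ = 0.004525 vs Keq = 7.4470e-04 ⇒ Q>K, reverse
Step 1:
                    J           G           C           E
  Initial       8.345        4.69       0.611      0.3371
  Change       0.2253      0.1126      0.3379     -0.1126
  Equil          8.57       4.803      0.9489      0.2245
  solve Keq expr → x = -0.1126; check Q = 7.4470e-04

[E]_eq = 0.2245 M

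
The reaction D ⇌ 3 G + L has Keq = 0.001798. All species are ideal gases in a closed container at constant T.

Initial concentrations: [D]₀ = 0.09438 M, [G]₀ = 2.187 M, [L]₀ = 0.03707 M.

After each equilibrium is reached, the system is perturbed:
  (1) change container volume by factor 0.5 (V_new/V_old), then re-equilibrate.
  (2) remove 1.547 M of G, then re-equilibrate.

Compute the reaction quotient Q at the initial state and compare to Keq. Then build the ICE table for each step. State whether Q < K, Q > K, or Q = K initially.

Q₀ = 4.109; Q > K (proceeds reverse)

Q₀ = 4.109 vs Keq = 0.001798 ⇒ Q>K, reverse
Step 1:
                  D         G         L
  I         0.09438     2.187   0.03707
  C         0.03704   -0.1111  -0.03704
  E          0.1314     2.076 2.6416e-05
  solve Keq expr → x = -0.03704; check Q = 0.001798
Then change container volume by factor 0.5 (V_new/V_old).
Step 2:
                  D         G         L
  I          0.2628     4.152 5.2832e-05
  C       4.6226e-05 -1.3868e-04 -4.6226e-05
  E          0.2629     4.152 6.6058e-06
  solve Keq expr → x = -4.6226e-05; check Q = 0.001798
Then remove 1.547 M of G.
Step 3:
                  D         G         L
  I          0.2629     2.605 6.6058e-06
  C       -2.0142e-05 6.0425e-05 2.0142e-05
  E          0.2629     2.605 2.6747e-05
  solve Keq expr → x = 2.0142e-05; check Q = 0.001798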